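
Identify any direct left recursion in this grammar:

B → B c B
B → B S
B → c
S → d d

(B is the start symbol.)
B → B c B: LEFT RECURSIVE (starts with B)
B → B S: LEFT RECURSIVE (starts with B)
B → c: starts with c
S → d d: starts with d

The grammar has direct left recursion on: B.

Answer: Yes, B is left-recursive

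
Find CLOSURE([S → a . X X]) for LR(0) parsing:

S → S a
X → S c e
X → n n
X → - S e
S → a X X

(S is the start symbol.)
{ [S → . S a], [S → . a X X], [S → a . X X], [X → . - S e], [X → . S c e], [X → . n n] }

To compute CLOSURE, for each item [A → α.Bβ] where B is a non-terminal, add [B → .γ] for all productions B → γ; repeat for the newly added items until nothing changes.

Start with: [S → a . X X]
  [S → a . X X] has the dot before X: add [X → . S c e], [X → . n n], [X → . - S e]
  [X → . S c e] has the dot before S: add [S → . S a], [S → . a X X]
No further items can be added.

CLOSURE = { [S → . S a], [S → . a X X], [S → a . X X], [X → . - S e], [X → . S c e], [X → . n n] }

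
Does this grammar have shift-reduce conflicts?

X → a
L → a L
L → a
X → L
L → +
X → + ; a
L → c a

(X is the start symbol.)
Augment with X' → X and build the canonical LR(0) collection (I0 = CLOSURE({[X' → . X]}), then GOTO on every symbol after a dot until no new states appear). It has 12 states:
  I0: { [L → . +], [L → . a L], [L → . a], [L → . c a], [X → . + ; a], [X → . L], [X → . a], [X' → . X] }  — shift
  I1: { [L → + .], [X → + . ; a] }  — shift, reduce
  I2: { [X → L .] }  — reduce
  I3: { [X' → X .] }  — accept
  I4: { [L → . +], [L → . a L], [L → . a], [L → . c a], [L → a . L], [L → a .], [X → a .] }  — shift, 2 reduces
  I5: { [L → c . a] }  — shift
  I6: { [L → c a .] }  — reduce
  I7: { [L → + .] }  — reduce
  I8: { [L → a L .] }  — reduce
  I9: { [L → . +], [L → . a L], [L → . a], [L → . c a], [L → a . L], [L → a .] }  — shift, reduce
  I10: { [X → + ; . a] }  — shift
  I11: { [X → + ; a .] }  — reduce

I1 contains reduce item [L → + .] and shift item [X → + . ; a] — shift-reduce conflict.
I4 contains reduce items [L → a .], [X → a .] and shift items [L → . +], [L → . a], [L → . a L], [L → . c a] — shift-reduce conflict.
I9 contains reduce item [L → a .] and shift items [L → . +], [L → . a], [L → . a L], [L → . c a] — shift-reduce conflict.

Answer: Yes — I1: [L → + .] vs [X → + . ; a]; I4: [L → a .] vs [L → . +]; I9: [L → a .] vs [L → . +]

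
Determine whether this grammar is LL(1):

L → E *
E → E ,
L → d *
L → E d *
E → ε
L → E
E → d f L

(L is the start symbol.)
No. Predict set conflict for L: { 'd' }

A grammar is LL(1) if for each non-terminal N with multiple productions, the predict sets of those productions are pairwise disjoint, where PREDICT(N → α) = (FIRST(α) \ {ε}) ∪ (FOLLOW(N) if α ⇒* ε).

Relevant sets:
  FIRST(E) = { ',', 'd', ε }
  FOLLOW(L) = { $, '*', ',', 'd' }
  FOLLOW(E) = { $, '*', ',', 'd' }

For L:
  PREDICT(L → E '*') = { '*', ',', 'd' }
  PREDICT(L → d '*') = { 'd' }
  PREDICT(L → E d '*') = { ',', 'd' }
  PREDICT(L → E) = { $, '*', ',', 'd' }
For E:
  PREDICT(E → E ',') = { ',', 'd' }
  PREDICT(E → ε) = { $, '*', ',', 'd' }
  PREDICT(E → d f L) = { 'd' }

Conflict found: Predict set conflict for L: { 'd' }
The grammar is NOT LL(1).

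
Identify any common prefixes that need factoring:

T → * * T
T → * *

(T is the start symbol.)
Yes, T has productions with common prefix '* *'

Left-factoring is needed when two productions for the same non-terminal
share a common prefix on the right-hand side.

Productions for T:
  T → * * T
  T → * *

Found common prefix '* *' in productions for T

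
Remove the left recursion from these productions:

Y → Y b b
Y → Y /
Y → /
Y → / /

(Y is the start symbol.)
Y is directly left-recursive. The standard transformation for
  A → A α₁ | ... | A α_m | β₁ | ... | β_n
is
  A  → β₁ A' | ... | β_n A'
  A' → α₁ A' | ... | α_m A' | ε

Y → / becomes Y → / Y'
Y → / / becomes Y → / / Y'
Y → Y b b becomes Y' → b b Y'
Y → Y / becomes Y' → / Y'
Add Y' → ε

Resulting grammar:
Y → / Y'
Y → / / Y'
Y' → b b Y'
Y' → / Y'
Y' → ε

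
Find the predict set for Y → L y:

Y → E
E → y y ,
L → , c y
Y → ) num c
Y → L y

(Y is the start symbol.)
PREDICT(Y → L y) = (FIRST(RHS) \ {ε}) ∪ (FOLLOW(Y) if ε ∈ FIRST(RHS), i.e. RHS ⇒* ε)
FIRST(L) = { ',' }
FIRST(L y) = { ',' }
ε ∉ FIRST(L y), so FOLLOW(Y) is not added.
PREDICT(Y → L y) = { ',' }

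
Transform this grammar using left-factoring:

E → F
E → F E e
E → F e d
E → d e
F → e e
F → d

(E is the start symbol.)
E → F E'
E' → ε
E' → E e
E' → e d
E → d e
F → e e
F → d

Left-factoring transforms A → αβ₁ | αβ₂ into A → αA' and A' → β₁ | β₂
(α is the longest common prefix among the alternatives). Repeat until
no nonterminal has two alternatives with a common prefix.

Round 1: E has alternatives sharing prefix 'F'. Introduce E': E → F E'
  Add: E' → ε
  Add: E' → E e
  Add: E' → e d

No remaining common prefixes — done.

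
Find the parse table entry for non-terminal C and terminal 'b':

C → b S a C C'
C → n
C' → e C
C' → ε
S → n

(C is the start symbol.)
C → b S a C C'

To find M[C, 'b'], we find productions for C where 'b' is in the predict set (PREDICT(N → α) = (FIRST(α) \ {ε}) ∪ (FOLLOW(N) if α ⇒* ε)).

C → b S a C C': PREDICT = { 'b' }
  'b' is in predict set, so this production goes in M[C, 'b']
C → n: PREDICT = { 'n' }

M[C, 'b'] = C → b S a C C'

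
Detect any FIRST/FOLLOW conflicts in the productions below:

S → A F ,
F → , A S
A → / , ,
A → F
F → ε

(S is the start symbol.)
A FIRST/FOLLOW conflict occurs when a non-terminal N has a nullable alternative N → β (β ⇒* ε) and another alternative N → α with FIRST(α) ∩ FOLLOW(N) ≠ ∅: on such a lookahead the parser cannot decide between expanding α and letting N vanish via β.

Nullable non-terminals: A, F.
FIRST sets used below: FIRST(F) = { ',', ε }

A: nullable alternative(s) A → F; FOLLOW(A) = { ',', '/' }
  A → / , ,: FIRST \ {ε} = { '/' } — overlaps FOLLOW(A) on { '/' }: CONFLICT
  A → F: FIRST \ {ε} = { ',' } — this is the only nullable alternative, skip

F: nullable alternative(s) F → ε; FOLLOW(F) = { ',', '/' }
  F → , A S: FIRST \ {ε} = { ',' } — overlaps FOLLOW(F) on { ',' }: CONFLICT
  F → ε: FIRST \ {ε} = { } — this is the only nullable alternative, skip

S has no nullable alternative, so no FIRST/FOLLOW check is needed there.

So the grammar has 2 FIRST/FOLLOW conflicts (marked CONFLICT above).

Answer: Yes. F → ',' A S with FOLLOW(F) on { ',' }; A → '/' ',' ',' with FOLLOW(A) on { '/' }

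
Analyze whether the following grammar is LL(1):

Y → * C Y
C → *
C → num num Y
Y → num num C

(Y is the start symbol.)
For Y:
  PREDICT(Y → '*' C Y) = { '*' }
  PREDICT(Y → num num C) = { 'num' }
For C:
  PREDICT(C → '*') = { '*' }
  PREDICT(C → num num Y) = { 'num' }

All predict sets are disjoint. The grammar IS LL(1).

Answer: Yes, the grammar is LL(1).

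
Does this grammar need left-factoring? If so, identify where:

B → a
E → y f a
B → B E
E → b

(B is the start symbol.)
Left-factoring is needed when two productions for the same non-terminal
share a common prefix on the right-hand side.

Productions for B:
  B → a
  B → B E
Productions for E:
  E → y f a
  E → b

No common prefixes found.

Answer: No, left-factoring is not needed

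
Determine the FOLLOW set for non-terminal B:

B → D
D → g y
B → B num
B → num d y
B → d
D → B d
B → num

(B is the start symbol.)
B is the start symbol, so $ ∈ FOLLOW(B).
In B → B num: B is followed by num, add FIRST(num) \ {ε} = { 'num' }
In D → B d: B is followed by d, add FIRST(d) \ {ε} = { 'd' }

Taking the union: FOLLOW(B) = { $, 'd', 'num' }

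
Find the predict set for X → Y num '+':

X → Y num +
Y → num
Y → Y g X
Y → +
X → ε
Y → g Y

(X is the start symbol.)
PREDICT(X → Y num '+') = (FIRST(RHS) \ {ε}) ∪ (FOLLOW(X) if ε ∈ FIRST(RHS), i.e. RHS ⇒* ε)
FIRST(Y) = { '+', 'g', 'num' }
FIRST(Y num '+') = { '+', 'g', 'num' }
ε ∉ FIRST(Y num '+'), so FOLLOW(X) is not added.
PREDICT(X → Y num '+') = { '+', 'g', 'num' }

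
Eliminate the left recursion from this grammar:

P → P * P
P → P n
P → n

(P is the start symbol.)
P → n P'
P' → * P P'
P' → n P'
P' → ε

P is directly left-recursive. The standard transformation for
  A → A α₁ | ... | A α_m | β₁ | ... | β_n
is
  A  → β₁ A' | ... | β_n A'
  A' → α₁ A' | ... | α_m A' | ε

P → n becomes P → n P'
P → P * P becomes P' → * P P'
P → P n becomes P' → n P'
Add P' → ε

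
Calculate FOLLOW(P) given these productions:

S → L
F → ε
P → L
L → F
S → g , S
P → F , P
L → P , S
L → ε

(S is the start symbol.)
{ ',' }

To compute FOLLOW(P), find every occurrence of P on a right-hand side N → α P β: add FIRST(β) \ {ε}, and if β is empty or nullable also add FOLLOW(N). Iterate to a fixed point.

In P → F , P: P is at the end; this adds FOLLOW(P) to itself — nothing new
In L → P , S: P is followed by ',' S, add FIRST(',' S) \ {ε} = { ',' }

Taking the union: FOLLOW(P) = { ',' }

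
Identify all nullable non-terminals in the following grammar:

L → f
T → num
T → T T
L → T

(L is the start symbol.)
There are no ε-productions, so no non-terminal can derive ε.
No non-terminals are nullable.

Answer: None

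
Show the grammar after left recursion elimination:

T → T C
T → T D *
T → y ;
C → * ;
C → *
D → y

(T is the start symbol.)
T is directly left-recursive. The standard transformation for
  A → A α₁ | ... | A α_m | β₁ | ... | β_n
is
  A  → β₁ A' | ... | β_n A'
  A' → α₁ A' | ... | α_m A' | ε

T → y ; becomes T → y ; T'
T → T C becomes T' → C T'
T → T D * becomes T' → D * T'
Add T' → ε

Productions for other non-terminals are unchanged:
  C → * ;
  C → *
  D → y

Resulting grammar:
T → y ; T'
T' → C T'
T' → D * T'
T' → ε
C → * ;
C → *
D → y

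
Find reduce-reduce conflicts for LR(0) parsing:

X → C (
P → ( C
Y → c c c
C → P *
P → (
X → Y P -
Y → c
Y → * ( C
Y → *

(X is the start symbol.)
No reduce-reduce conflicts

A reduce-reduce conflict occurs when an LR(0) state has two complete items [A → α .] and [B → β .] — both call for a reduction, and with no lookahead the parser cannot choose between them.

Augment with X' → X and build the canonical LR(0) collection (I0 = CLOSURE({[X' → . X]}), then GOTO on every symbol after a dot until no new states appear). It has 17 states:
  I0: { [C → . P *], [P → . ( C], [P → . (], [X → . C (], [X → . Y P -], [X' → . X], [Y → . * ( C], [Y → . *], [Y → . c c c], [Y → . c] }  — shift
  I1: { [C → . P *], [P → ( . C], [P → ( .], [P → . ( C], [P → . (] }  — shift, reduce
  I2: { [Y → * . ( C], [Y → * .] }  — shift, reduce
  I3: { [X → C . (] }  — shift
  I4: { [C → P . *] }  — shift
  I5: { [X' → X .] }  — accept
  I6: { [P → . ( C], [P → . (], [X → Y . P -] }  — shift
  I7: { [Y → c . c c], [Y → c .] }  — shift, reduce
  I8: { [Y → c c . c] }  — shift
  I9: { [Y → c c c .] }  — reduce
  I10: { [X → Y P . -] }  — shift
  I11: { [X → Y P - .] }  — reduce
  I12: { [C → P * .] }  — reduce
  I13: { [X → C ( .] }  — reduce
  I14: { [C → . P *], [P → . ( C], [P → . (], [Y → * ( . C] }  — shift
  I15: { [Y → * ( C .] }  — reduce
  I16: { [P → ( C .] }  — reduce

No state contains more than one complete item.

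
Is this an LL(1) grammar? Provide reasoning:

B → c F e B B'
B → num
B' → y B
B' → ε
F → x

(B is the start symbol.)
Relevant sets:
  FOLLOW(B') = { $, 'y' }

For B:
  PREDICT(B → c F e B B') = { 'c' }
  PREDICT(B → num) = { 'num' }
For B':
  PREDICT(B' → y B) = { 'y' }
  PREDICT(B' → ε) = { $, 'y' }
F has a single production, so nothing to check there.

Conflict found: Predict set conflict for B': { 'y' }
The grammar is NOT LL(1).

Answer: No. Predict set conflict for B': { 'y' }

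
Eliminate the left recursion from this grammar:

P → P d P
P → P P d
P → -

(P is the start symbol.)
P → - P'
P' → d P P'
P' → P d P'
P' → ε

P is directly left-recursive. The standard transformation for
  A → A α₁ | ... | A α_m | β₁ | ... | β_n
is
  A  → β₁ A' | ... | β_n A'
  A' → α₁ A' | ... | α_m A' | ε

P → - becomes P → - P'
P → P d P becomes P' → d P P'
P → P P d becomes P' → P d P'
Add P' → ε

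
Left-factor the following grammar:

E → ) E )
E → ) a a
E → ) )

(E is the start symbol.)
E → ) E'
E' → E )
E' → a a
E' → )

Left-factoring transforms A → αβ₁ | αβ₂ into A → αA' and A' → β₁ | β₂
(α is the longest common prefix among the alternatives). Repeat until
no nonterminal has two alternatives with a common prefix.

Round 1: E has alternatives sharing prefix ')'. Introduce E': E → ) E'
  Add: E' → E )
  Add: E' → a a
  Add: E' → )

No remaining common prefixes — done.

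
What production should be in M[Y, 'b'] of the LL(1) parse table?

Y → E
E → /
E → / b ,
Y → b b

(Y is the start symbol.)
To find M[Y, 'b'], we find productions for Y where 'b' is in the predict set (PREDICT(N → α) = (FIRST(α) \ {ε}) ∪ (FOLLOW(N) if α ⇒* ε)).

Relevant sets:
  FIRST(E) = { '/' }

Y → E: PREDICT = { '/' }
Y → b b: PREDICT = { 'b' }
  'b' is in predict set, so this production goes in M[Y, 'b']

M[Y, 'b'] = Y → b b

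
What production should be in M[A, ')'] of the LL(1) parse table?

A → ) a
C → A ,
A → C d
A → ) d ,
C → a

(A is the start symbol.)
A → ) a, A → C d, A → ) d ,

To find M[A, ')'], we find productions for A where ')' is in the predict set (PREDICT(N → α) = (FIRST(α) \ {ε}) ∪ (FOLLOW(N) if α ⇒* ε)).

Relevant sets:
  FIRST(C) = { ')', 'a' }

A → ) a: PREDICT = { ')' }
  ')' is in predict set, so this production goes in M[A, ')']
A → C d: PREDICT = { ')', 'a' }
  ')' is in predict set, so this production goes in M[A, ')']
A → ) d ,: PREDICT = { ')' }
  ')' is in predict set, so this production goes in M[A, ')']

M[A, ')'] = A → ) a, A → C d, A → ) d ,  (a multiply-defined cell — the grammar is not LL(1))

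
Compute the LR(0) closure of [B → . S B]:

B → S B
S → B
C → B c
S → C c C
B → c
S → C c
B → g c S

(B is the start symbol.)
{ [B → . S B], [B → . c], [B → . g c S], [C → . B c], [S → . B], [S → . C c C], [S → . C c] }

To compute CLOSURE, for each item [A → α.Bβ] where B is a non-terminal, add [B → .γ] for all productions B → γ; repeat for the newly added items until nothing changes.

Start with: [B → . S B]
  [B → . S B] has the dot before S: add [S → . B], [S → . C c C], [S → . C c]
  [S → . B] has the dot before B: add [B → . c], [B → . g c S]
  [S → . C c C] has the dot before C: add [C → . B c]
No further items can be added.

CLOSURE = { [B → . S B], [B → . c], [B → . g c S], [C → . B c], [S → . B], [S → . C c C], [S → . C c] }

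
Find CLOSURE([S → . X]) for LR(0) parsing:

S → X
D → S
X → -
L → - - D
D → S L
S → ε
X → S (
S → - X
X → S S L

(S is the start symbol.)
{ [S → . - X], [S → . X], [S → .], [X → . -], [X → . S (], [X → . S S L] }

Start with: [S → . X]
  [S → . X] has the dot before X: add [X → . -], [X → . S (], [X → . S S L]
  [X → . S (] has the dot before S: add [S → .], [S → . - X]
No further items can be added.

CLOSURE = { [S → . - X], [S → . X], [S → .], [X → . -], [X → . S (], [X → . S S L] }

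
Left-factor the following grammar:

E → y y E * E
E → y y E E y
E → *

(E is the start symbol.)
E → y y E E'
E' → * E
E' → E y
E → *

Left-factoring transforms A → αβ₁ | αβ₂ into A → αA' and A' → β₁ | β₂
(α is the longest common prefix among the alternatives). Repeat until
no nonterminal has two alternatives with a common prefix.

Round 1: E has alternatives sharing prefix 'y y E'. Introduce E': E → y y E E'
  Add: E' → * E
  Add: E' → E y

No remaining common prefixes — done.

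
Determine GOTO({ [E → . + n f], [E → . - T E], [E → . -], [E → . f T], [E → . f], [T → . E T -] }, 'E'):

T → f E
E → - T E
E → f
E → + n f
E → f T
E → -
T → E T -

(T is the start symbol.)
{ [E → . + n f], [E → . - T E], [E → . -], [E → . f T], [E → . f], [T → . E T -], [T → . f E], [T → E . T -] }

GOTO(I, 'E') = CLOSURE({ [A → αX.β] : [A → α.Xβ] ∈ I, X = 'E' })

Items with dot before 'E', with the dot advanced:
  [T → . E T -] → [T → E . T -]
Closure of the advanced items:
  [T → E . T -] has the dot before T: add [T → . f E], [T → . E T -]
  [T → . E T -] has the dot before E: add [E → . - T E], [E → . f], [E → . + n f], [E → . f T], [E → . -]

GOTO = { [E → . + n f], [E → . - T E], [E → . -], [E → . f T], [E → . f], [T → . E T -], [T → . f E], [T → E . T -] }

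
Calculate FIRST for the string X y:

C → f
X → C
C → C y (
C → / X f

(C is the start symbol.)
{ '/', 'f' }

FIRST sets of the non-terminals involved (from the grammar, by fixed-point iteration):
  FIRST(X) = { '/', 'f' }

To compute FIRST(X y), process the symbols left to right:
Symbol X is a non-terminal. Add FIRST(X) \ {ε} = { '/', 'f' }
X is not nullable (ε ∉ FIRST(X)), so stop here.
FIRST(X y) = { '/', 'f' }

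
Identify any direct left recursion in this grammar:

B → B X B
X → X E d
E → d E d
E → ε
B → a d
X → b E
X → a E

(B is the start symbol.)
Yes, B, X are left-recursive

Direct left recursion occurs when N → N α for some non-terminal N (the right-hand side begins with the left-hand side itself).

B → B X B: LEFT RECURSIVE (starts with B)
X → X E d: LEFT RECURSIVE (starts with X)
E → d E d: starts with d
E → ε: starts with ε
B → a d: starts with a
X → b E: starts with b
X → a E: starts with a

The grammar has direct left recursion on: B, X.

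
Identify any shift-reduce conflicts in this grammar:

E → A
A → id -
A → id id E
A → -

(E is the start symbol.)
Augment with E' → E and build the canonical LR(0) collection (I0 = CLOSURE({[E' → . E]}), then GOTO on every symbol after a dot until no new states appear). It has 8 states:
  I0: { [A → . -], [A → . id -], [A → . id id E], [E → . A], [E' → . E] }  — shift
  I1: { [A → - .] }  — reduce
  I2: { [E → A .] }  — reduce
  I3: { [E' → E .] }  — accept
  I4: { [A → id . -], [A → id . id E] }  — shift
  I5: { [A → id - .] }  — reduce
  I6: { [A → . -], [A → . id -], [A → . id id E], [A → id id . E], [E → . A] }  — shift
  I7: { [A → id id E .] }  — reduce

No state contains both a complete item and a shift item.

Answer: No shift-reduce conflicts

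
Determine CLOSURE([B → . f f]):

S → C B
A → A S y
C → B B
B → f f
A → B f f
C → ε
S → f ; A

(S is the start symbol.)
{ [B → . f f] }

Start with: [B → . f f]
The dot precedes the terminal f, so nothing is added.

CLOSURE = { [B → . f f] }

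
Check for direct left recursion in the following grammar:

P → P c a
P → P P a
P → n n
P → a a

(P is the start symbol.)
P → P c a: LEFT RECURSIVE (starts with P)
P → P P a: LEFT RECURSIVE (starts with P)
P → n n: starts with n
P → a a: starts with a

The grammar has direct left recursion on: P.

Answer: Yes, P is left-recursive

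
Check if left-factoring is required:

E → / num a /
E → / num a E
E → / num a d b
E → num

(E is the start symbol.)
Yes, E has productions with common prefix '/ num a'

Left-factoring is needed when two productions for the same non-terminal
share a common prefix on the right-hand side.

Productions for E:
  E → / num a /
  E → / num a E
  E → / num a d b
  E → num

Found common prefix '/ num a' in productions for E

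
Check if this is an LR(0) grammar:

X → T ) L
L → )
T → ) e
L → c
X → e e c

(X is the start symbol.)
A grammar is LR(0) if no state in the canonical LR(0) collection has:
  - both a shift item (dot before a terminal) and a complete item (shift-reduce conflict), or
  - two or more complete items (reduce-reduce conflict; the accept item [X' → X .] counts as a complete item here).

Augment with X' → X and build the canonical LR(0) collection (I0 = CLOSURE({[X' → . X]}), then GOTO on every symbol after a dot until no new states appear). It has 12 states:
  I0: { [T → . ) e], [X → . T ) L], [X → . e e c], [X' → . X] }  — shift
  I1: { [T → ) . e] }  — shift
  I2: { [X → T . ) L] }  — shift
  I3: { [X' → X .] }  — accept
  I4: { [X → e . e c] }  — shift
  I5: { [X → e e . c] }  — shift
  I6: { [X → e e c .] }  — reduce
  I7: { [L → . )], [L → . c], [X → T ) . L] }  — shift
  I8: { [L → ) .] }  — reduce
  I9: { [X → T ) L .] }  — reduce
  I10: { [L → c .] }  — reduce
  I11: { [T → ) e .] }  — reduce

Every state is either a pure shift/goto state or contains exactly one complete item and nothing to shift — no conflicts. The grammar is LR(0).

Answer: Yes, the grammar is LR(0)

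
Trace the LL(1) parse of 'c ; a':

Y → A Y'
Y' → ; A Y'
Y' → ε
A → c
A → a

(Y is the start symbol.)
LL(1) parsing maintains a stack (initially the start symbol over $) and the input. At each step: if the stack top is a terminal, match it against the current input token; if it is a non-terminal N, replace it with the RHS of M[N, lookahead] (the unique production whose predict set contains the lookahead).

Stack is shown with the top on the left.

Stack     Input    Action
-------------------------
Y $       c ; a $  output Y → A Y'
A Y' $    c ; a $  output A → c
c Y' $    c ; a $  match 'c'
Y' $      ; a $    output Y' → ; A Y'
; A Y' $  ; a $    match ';'
A Y' $    a $      output A → a
a Y' $    a $      match 'a'
Y' $      $        output Y' → ε
$         $        accept

The string is accepted.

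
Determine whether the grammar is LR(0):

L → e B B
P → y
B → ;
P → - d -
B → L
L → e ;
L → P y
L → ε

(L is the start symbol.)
A grammar is LR(0) if no state in the canonical LR(0) collection has:
  - both a shift item (dot before a terminal) and a complete item (shift-reduce conflict), or
  - two or more complete items (reduce-reduce conflict; the accept item [L' → L .] counts as a complete item here).

Augment with L' → L and build the canonical LR(0) collection (I0 = CLOSURE({[L' → . L]}), then GOTO on every symbol after a dot until no new states appear). It has 14 states:
  I0: { [L → . P y], [L → . e ;], [L → . e B B], [L → .], [L' → . L], [P → . - d -], [P → . y] }  — shift, reduce
  I1: { [P → - . d -] }  — shift
  I2: { [L' → L .] }  — accept
  I3: { [L → P . y] }  — shift
  I4: { [B → . ;], [B → . L], [L → . P y], [L → . e ;], [L → . e B B], [L → .], [L → e . ;], [L → e . B B], [P → . - d -], [P → . y] }  — shift, reduce
  I5: { [P → y .] }  — reduce
  I6: { [B → ; .], [L → e ; .] }  — 2 reduces
  I7: { [B → . ;], [B → . L], [L → . P y], [L → . e ;], [L → . e B B], [L → .], [L → e B . B], [P → . - d -], [P → . y] }  — shift, reduce
  I8: { [B → L .] }  — reduce
  I9: { [B → ; .] }  — reduce
  I10: { [L → e B B .] }  — reduce
  I11: { [L → P y .] }  — reduce
  I12: { [P → - d . -] }  — shift
  I13: { [P → - d - .] }  — reduce

Conflict in state I0:
  Shift-reduce conflict between [L → .] and [L → . e ;]
So the grammar is NOT LR(0).

Answer: No. Shift-reduce conflict between [L → .] and [L → . e ;]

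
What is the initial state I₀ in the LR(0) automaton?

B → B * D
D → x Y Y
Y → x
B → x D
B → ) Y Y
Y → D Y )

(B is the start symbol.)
{ [B → . ) Y Y], [B → . B * D], [B → . x D], [B' → . B] }

First, augment the grammar with B' → B
I₀ = CLOSURE({ [B' → . B] }):
  [B' → . B] has the dot before B: add [B → . B * D], [B → . x D], [B → . ) Y Y]
No further items can be added.

I₀ = { [B → . ) Y Y], [B → . B * D], [B → . x D], [B' → . B] }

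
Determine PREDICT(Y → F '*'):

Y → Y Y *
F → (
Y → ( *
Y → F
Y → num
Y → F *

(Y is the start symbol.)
PREDICT(Y → F '*') = (FIRST(RHS) \ {ε}) ∪ (FOLLOW(Y) if ε ∈ FIRST(RHS), i.e. RHS ⇒* ε)
FIRST(F) = { '(' }
FIRST(F '*') = { '(' }
ε ∉ FIRST(F '*'), so FOLLOW(Y) is not added.
PREDICT(Y → F '*') = { '(' }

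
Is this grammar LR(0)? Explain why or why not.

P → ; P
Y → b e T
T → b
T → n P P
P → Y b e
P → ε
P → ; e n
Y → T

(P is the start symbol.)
No. Shift-reduce conflict between [P → .] and [P → . ; P]

A grammar is LR(0) if no state in the canonical LR(0) collection has:
  - both a shift item (dot before a terminal) and a complete item (shift-reduce conflict), or
  - two or more complete items (reduce-reduce conflict; the accept item [P' → P .] counts as a complete item here).

Augment with P' → P and build the canonical LR(0) collection (I0 = CLOSURE({[P' → . P]}), then GOTO on every symbol after a dot until no new states appear). It has 17 states:
  I0: { [P → . ; P], [P → . ; e n], [P → . Y b e], [P → .], [P' → . P], [T → . b], [T → . n P P], [Y → . T], [Y → . b e T] }  — shift, reduce
  I1: { [P → . ; P], [P → . ; e n], [P → . Y b e], [P → .], [P → ; . P], [P → ; . e n], [T → . b], [T → . n P P], [Y → . T], [Y → . b e T] }  — shift, reduce
  I2: { [P' → P .] }  — accept
  I3: { [Y → T .] }  — reduce
  I4: { [P → Y . b e] }  — shift
  I5: { [T → b .], [Y → b . e T] }  — shift, reduce
  I6: { [P → . ; P], [P → . ; e n], [P → . Y b e], [P → .], [T → . b], [T → . n P P], [T → n . P P], [Y → . T], [Y → . b e T] }  — shift, reduce
  I7: { [P → . ; P], [P → . ; e n], [P → . Y b e], [P → .], [T → . b], [T → . n P P], [T → n P . P], [Y → . T], [Y → . b e T] }  — shift, reduce
  I8: { [T → n P P .] }  — reduce
  I9: { [T → . b], [T → . n P P], [Y → b e . T] }  — shift
  I10: { [Y → b e T .] }  — reduce
  I11: { [T → b .] }  — reduce
  I12: { [P → Y b . e] }  — shift
  I13: { [P → Y b e .] }  — reduce
  I14: { [P → ; P .] }  — reduce
  I15: { [P → ; e . n] }  — shift
  I16: { [P → ; e n .] }  — reduce

Conflict in state I0:
  Shift-reduce conflict between [P → .] and [P → . ; P]
So the grammar is NOT LR(0).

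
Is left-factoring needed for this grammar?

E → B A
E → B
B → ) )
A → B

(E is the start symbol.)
Left-factoring is needed when two productions for the same non-terminal
share a common prefix on the right-hand side.

Productions for E:
  E → B A
  E → B

Found common prefix 'B' in productions for E

Answer: Yes, E has productions with common prefix 'B'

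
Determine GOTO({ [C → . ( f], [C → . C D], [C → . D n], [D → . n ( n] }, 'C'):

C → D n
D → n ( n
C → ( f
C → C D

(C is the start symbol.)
{ [C → C . D], [D → . n ( n] }

GOTO(I, 'C') = CLOSURE({ [A → αX.β] : [A → α.Xβ] ∈ I, X = 'C' })

Items with dot before 'C', with the dot advanced:
  [C → . C D] → [C → C . D]
Closure of the advanced items:
  [C → C . D] has the dot before D: add [D → . n ( n]

GOTO = { [C → C . D], [D → . n ( n] }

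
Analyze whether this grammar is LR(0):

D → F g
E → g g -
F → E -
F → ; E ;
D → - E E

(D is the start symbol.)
A grammar is LR(0) if no state in the canonical LR(0) collection has:
  - both a shift item (dot before a terminal) and a complete item (shift-reduce conflict), or
  - two or more complete items (reduce-reduce conflict; the accept item [D' → D .] counts as a complete item here).

Augment with D' → D and build the canonical LR(0) collection (I0 = CLOSURE({[D' → . D]}), then GOTO on every symbol after a dot until no new states appear). It has 15 states:
  I0: { [D → . - E E], [D → . F g], [D' → . D], [E → . g g -], [F → . ; E ;], [F → . E -] }  — shift
  I1: { [D → - . E E], [E → . g g -] }  — shift
  I2: { [E → . g g -], [F → ; . E ;] }  — shift
  I3: { [D' → D .] }  — accept
  I4: { [F → E . -] }  — shift
  I5: { [D → F . g] }  — shift
  I6: { [E → g . g -] }  — shift
  I7: { [E → g g . -] }  — shift
  I8: { [E → g g - .] }  — reduce
  I9: { [D → F g .] }  — reduce
  I10: { [F → E - .] }  — reduce
  I11: { [F → ; E . ;] }  — shift
  I12: { [F → ; E ; .] }  — reduce
  I13: { [D → - E . E], [E → . g g -] }  — shift
  I14: { [D → - E E .] }  — reduce

Every state is either a pure shift/goto state or contains exactly one complete item and nothing to shift — no conflicts. The grammar is LR(0).

Answer: Yes, the grammar is LR(0)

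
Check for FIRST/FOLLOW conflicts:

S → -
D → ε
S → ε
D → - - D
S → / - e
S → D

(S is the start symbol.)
A FIRST/FOLLOW conflict occurs when a non-terminal N has a nullable alternative N → β (β ⇒* ε) and another alternative N → α with FIRST(α) ∩ FOLLOW(N) ≠ ∅: on such a lookahead the parser cannot decide between expanding α and letting N vanish via β.

Nullable non-terminals: D, S.
FIRST sets used below: FIRST(D) = { '-', ε }

D: nullable alternative(s) D → ε; FOLLOW(D) = { $ }
  D → ε: FIRST \ {ε} = { } — this is the only nullable alternative, skip
  D → - - D: FIRST \ {ε} = { '-' } — disjoint from FOLLOW(D)

S: nullable alternative(s) S → ε, S → D; FOLLOW(S) = { $ }
  S → -: FIRST \ {ε} = { '-' } — disjoint from FOLLOW(S)
  S → ε: FIRST \ {ε} = { } — disjoint from FOLLOW(S)
  S → / - e: FIRST \ {ε} = { '/' } — disjoint from FOLLOW(S)
  S → D: FIRST \ {ε} = { '-' } — disjoint from FOLLOW(S)

No FIRST/FOLLOW conflicts found.

Answer: No FIRST/FOLLOW conflicts.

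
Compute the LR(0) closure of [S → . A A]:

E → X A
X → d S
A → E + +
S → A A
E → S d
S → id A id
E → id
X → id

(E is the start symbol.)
To compute CLOSURE, for each item [A → α.Bβ] where B is a non-terminal, add [B → .γ] for all productions B → γ; repeat for the newly added items until nothing changes.

Start with: [S → . A A]
  [S → . A A] has the dot before A: add [A → . E + +]
  [A → . E + +] has the dot before E: add [E → . X A], [E → . S d], [E → . id]
  [E → . X A] has the dot before X: add [X → . d S], [X → . id]
  [E → . S d] has the dot before S: add [S → . id A id]
No further items can be added.

CLOSURE = { [A → . E + +], [E → . S d], [E → . X A], [E → . id], [S → . A A], [S → . id A id], [X → . d S], [X → . id] }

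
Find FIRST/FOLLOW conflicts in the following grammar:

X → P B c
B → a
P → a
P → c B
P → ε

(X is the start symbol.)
A FIRST/FOLLOW conflict occurs when a non-terminal N has a nullable alternative N → β (β ⇒* ε) and another alternative N → α with FIRST(α) ∩ FOLLOW(N) ≠ ∅: on such a lookahead the parser cannot decide between expanding α and letting N vanish via β.

Nullable non-terminals: P.

P: nullable alternative(s) P → ε; FOLLOW(P) = { 'a' }
  P → a: FIRST \ {ε} = { 'a' } — overlaps FOLLOW(P) on { 'a' }: CONFLICT
  P → c B: FIRST \ {ε} = { 'c' } — disjoint from FOLLOW(P)
  P → ε: FIRST \ {ε} = { } — this is the only nullable alternative, skip

B, X have no nullable alternative, so no FIRST/FOLLOW check is needed there.

So the grammar has 1 FIRST/FOLLOW conflict (marked CONFLICT above).

Answer: Yes. P → a with FOLLOW(P) on { 'a' }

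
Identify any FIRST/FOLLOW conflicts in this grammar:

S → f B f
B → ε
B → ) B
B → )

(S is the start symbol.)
No FIRST/FOLLOW conflicts.

Nullable non-terminals: B.

B: nullable alternative(s) B → ε; FOLLOW(B) = { 'f' }
  B → ε: FIRST \ {ε} = { } — this is the only nullable alternative, skip
  B → ) B: FIRST \ {ε} = { ')' } — disjoint from FOLLOW(B)
  B → ): FIRST \ {ε} = { ')' } — disjoint from FOLLOW(B)

S has no nullable alternative, so no FIRST/FOLLOW check is needed there.

No FIRST/FOLLOW conflicts found.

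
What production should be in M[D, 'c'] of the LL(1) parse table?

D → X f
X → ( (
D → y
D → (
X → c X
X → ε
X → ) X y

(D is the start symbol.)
D → X f

To find M[D, 'c'], we find productions for D where 'c' is in the predict set (PREDICT(N → α) = (FIRST(α) \ {ε}) ∪ (FOLLOW(N) if α ⇒* ε)).

Relevant sets:
  FIRST(X) = { '(', ')', 'c', ε }

D → X f: PREDICT = { '(', ')', 'c', 'f' }
  'c' is in predict set, so this production goes in M[D, 'c']
D → y: PREDICT = { 'y' }
D → (: PREDICT = { '(' }

M[D, 'c'] = D → X f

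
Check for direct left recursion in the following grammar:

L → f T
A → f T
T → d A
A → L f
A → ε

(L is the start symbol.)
Direct left recursion occurs when N → N α for some non-terminal N (the right-hand side begins with the left-hand side itself).

L → f T: starts with f
A → f T: starts with f
T → d A: starts with d
A → L f: starts with L
A → ε: starts with ε

No direct left recursion found.

Answer: No direct left recursion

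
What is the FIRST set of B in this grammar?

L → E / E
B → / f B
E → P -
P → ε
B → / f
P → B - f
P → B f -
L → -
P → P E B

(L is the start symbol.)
{ '/' }

To compute FIRST(B), examine every production with B on the left-hand side, reading each right-hand side left to right until a non-nullable symbol is reached.

From B → / f B:
  - '/' is a terminal: add '/' and stop
From B → / f:
  - '/' is a terminal: add '/' and stop

Collecting: FIRST(B) = { '/' }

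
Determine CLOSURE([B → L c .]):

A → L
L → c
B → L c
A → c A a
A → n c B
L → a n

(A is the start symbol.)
{ [B → L c .] }

To compute CLOSURE, for each item [A → α.Bβ] where B is a non-terminal, add [B → .γ] for all productions B → γ; repeat for the newly added items until nothing changes.

Start with: [B → L c .]
The dot is at the end, so nothing is added.

CLOSURE = { [B → L c .] }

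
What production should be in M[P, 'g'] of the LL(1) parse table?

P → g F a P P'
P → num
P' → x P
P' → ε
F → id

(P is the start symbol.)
To find M[P, 'g'], we find productions for P where 'g' is in the predict set (PREDICT(N → α) = (FIRST(α) \ {ε}) ∪ (FOLLOW(N) if α ⇒* ε)).

P → g F a P P': PREDICT = { 'g' }
  'g' is in predict set, so this production goes in M[P, 'g']
P → num: PREDICT = { 'num' }

M[P, 'g'] = P → g F a P P'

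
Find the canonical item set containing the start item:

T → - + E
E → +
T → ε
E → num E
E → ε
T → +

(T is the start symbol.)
First, augment the grammar with T' → T
I₀ = CLOSURE({ [T' → . T] }):
  [T' → . T] has the dot before T: add [T → . - + E], [T → .], [T → . +]
No further items can be added.

I₀ = { [T → . +], [T → . - + E], [T → .], [T' → . T] }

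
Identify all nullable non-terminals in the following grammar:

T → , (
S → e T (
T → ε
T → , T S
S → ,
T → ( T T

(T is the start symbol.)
A non-terminal is nullable if it can derive ε (the empty string): either it has an ε-production, or it has a production whose right-hand side consists entirely of nullable non-terminals.

ε-productions: T → ε
So T is immediately nullable.
No further non-terminal can be added: every production for the remaining non-terminals contains a terminal or a non-nullable non-terminal.
Nullable = { 'T' }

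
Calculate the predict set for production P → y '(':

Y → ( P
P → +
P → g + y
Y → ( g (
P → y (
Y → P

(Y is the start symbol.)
PREDICT(P → y '(') = (FIRST(RHS) \ {ε}) ∪ (FOLLOW(P) if ε ∈ FIRST(RHS), i.e. RHS ⇒* ε)
FIRST(y '(') = { 'y' }
ε ∉ FIRST(y '('), so FOLLOW(P) is not added.
PREDICT(P → y '(') = { 'y' }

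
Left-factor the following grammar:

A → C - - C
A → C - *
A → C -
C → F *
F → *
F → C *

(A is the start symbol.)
A → C - A'
A' → - C
A' → *
A' → ε
C → F *
F → *
F → C *

Left-factoring transforms A → αβ₁ | αβ₂ into A → αA' and A' → β₁ | β₂
(α is the longest common prefix among the alternatives). Repeat until
no nonterminal has two alternatives with a common prefix.

Round 1: A has alternatives sharing prefix 'C -'. Introduce A': A → C - A'
  Add: A' → - C
  Add: A' → *
  Add: A' → ε

No remaining common prefixes — done.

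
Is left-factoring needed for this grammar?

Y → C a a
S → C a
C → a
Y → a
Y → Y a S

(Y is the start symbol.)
Left-factoring is needed when two productions for the same non-terminal
share a common prefix on the right-hand side.

Productions for Y:
  Y → C a a
  Y → a
  Y → Y a S

No common prefixes found.

Answer: No, left-factoring is not needed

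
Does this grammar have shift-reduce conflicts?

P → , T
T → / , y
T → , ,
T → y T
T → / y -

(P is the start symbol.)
Augment with P' → P and build the canonical LR(0) collection (I0 = CLOSURE({[P' → . P]}), then GOTO on every symbol after a dot until no new states appear). It has 13 states:
  I0: { [P → . , T], [P' → . P] }  — shift
  I1: { [P → , . T], [T → . , ,], [T → . / , y], [T → . / y -], [T → . y T] }  — shift
  I2: { [P' → P .] }  — accept
  I3: { [T → , . ,] }  — shift
  I4: { [T → / . , y], [T → / . y -] }  — shift
  I5: { [P → , T .] }  — reduce
  I6: { [T → . , ,], [T → . / , y], [T → . / y -], [T → . y T], [T → y . T] }  — shift
  I7: { [T → y T .] }  — reduce
  I8: { [T → / , . y] }  — shift
  I9: { [T → / y . -] }  — shift
  I10: { [T → / y - .] }  — reduce
  I11: { [T → / , y .] }  — reduce
  I12: { [T → , , .] }  — reduce

No state contains both a complete item and a shift item.

Answer: No shift-reduce conflicts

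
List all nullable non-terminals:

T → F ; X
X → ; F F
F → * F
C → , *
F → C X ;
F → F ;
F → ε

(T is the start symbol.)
{ 'F' }

ε-productions: F → ε
So F is immediately nullable.
No further non-terminal can be added: every production for the remaining non-terminals contains a terminal or a non-nullable non-terminal.
Nullable = { 'F' }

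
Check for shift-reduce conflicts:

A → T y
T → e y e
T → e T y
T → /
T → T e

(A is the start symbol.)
No shift-reduce conflicts

A shift-reduce conflict occurs when an LR(0) state has both:
  - a complete (reduce) item [A → α .] (dot at the end), and
  - a shift item [B → β . c γ] (dot before a terminal).

Augment with A' → A and build the canonical LR(0) collection (I0 = CLOSURE({[A' → . A]}), then GOTO on every symbol after a dot until no new states appear). It has 11 states:
  I0: { [A → . T y], [A' → . A], [T → . /], [T → . T e], [T → . e T y], [T → . e y e] }  — shift
  I1: { [T → / .] }  — reduce
  I2: { [A' → A .] }  — accept
  I3: { [A → T . y], [T → T . e] }  — shift
  I4: { [T → . /], [T → . T e], [T → . e T y], [T → . e y e], [T → e . T y], [T → e . y e] }  — shift
  I5: { [T → T . e], [T → e T . y] }  — shift
  I6: { [T → e y . e] }  — shift
  I7: { [T → e y e .] }  — reduce
  I8: { [T → T e .] }  — reduce
  I9: { [T → e T y .] }  — reduce
  I10: { [A → T y .] }  — reduce

No state contains both a complete item and a shift item.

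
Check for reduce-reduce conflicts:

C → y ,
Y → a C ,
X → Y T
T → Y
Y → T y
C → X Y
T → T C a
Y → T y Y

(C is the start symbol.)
Augment with C' → C and build the canonical LR(0) collection (I0 = CLOSURE({[C' → . C]}), then GOTO on every symbol after a dot until no new states appear). It has 17 states:
  I0: { [C → . X Y], [C → . y ,], [C' → . C], [T → . T C a], [T → . Y], [X → . Y T], [Y → . T y Y], [Y → . T y], [Y → . a C ,] }  — shift
  I1: { [C' → C .] }  — accept
  I2: { [C → . X Y], [C → . y ,], [T → . T C a], [T → . Y], [T → T . C a], [X → . Y T], [Y → . T y Y], [Y → . T y], [Y → . a C ,], [Y → T . y Y], [Y → T . y] }  — shift
  I3: { [C → X . Y], [T → . T C a], [T → . Y], [Y → . T y Y], [Y → . T y], [Y → . a C ,] }  — shift
  I4: { [T → . T C a], [T → . Y], [T → Y .], [X → Y . T], [Y → . T y Y], [Y → . T y], [Y → . a C ,] }  — shift, reduce
  I5: { [C → . X Y], [C → . y ,], [T → . T C a], [T → . Y], [X → . Y T], [Y → . T y Y], [Y → . T y], [Y → . a C ,], [Y → a . C ,] }  — shift
  I6: { [C → y . ,] }  — shift
  I7: { [C → y , .] }  — reduce
  I8: { [Y → a C . ,] }  — shift
  I9: { [Y → a C , .] }  — reduce
  I10: { [C → . X Y], [C → . y ,], [T → . T C a], [T → . Y], [T → T . C a], [X → . Y T], [X → Y T .], [Y → . T y Y], [Y → . T y], [Y → . a C ,], [Y → T . y Y], [Y → T . y] }  — shift, reduce
  I11: { [T → Y .] }  — reduce
  I12: { [T → T C . a] }  — shift
  I13: { [C → y . ,], [T → . T C a], [T → . Y], [Y → . T y Y], [Y → . T y], [Y → . a C ,], [Y → T y . Y], [Y → T y .] }  — shift, reduce
  I14: { [T → Y .], [Y → T y Y .] }  — 2 reduces
  I15: { [T → T C a .] }  — reduce
  I16: { [C → X Y .], [T → Y .] }  — 2 reduces

I14 contains complete items [T → Y .], [Y → T y Y .] — reduce-reduce conflict.
I16 contains complete items [C → X Y .], [T → Y .] — reduce-reduce conflict.

Answer: Yes — I14: [T → Y .] vs [Y → T y Y .]; I16: [C → X Y .] vs [T → Y .]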